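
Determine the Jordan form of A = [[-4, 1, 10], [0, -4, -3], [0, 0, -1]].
J = [[-4, 1, 0], [0, -4, 0], [0, 0, -1]]

The characteristic polynomial is det(xI - A) = (x + 1)(x + 4)^2, so the eigenvalues are -4 (algebraic multiplicity 2), -1 (algebraic multiplicity 1).

For λ = -4: rank(A + 4I) = 2, rank((A + 4I)^2) = 1. The eigenspace has dimension 3 - 2 = 1, so there is 1 Jordan block; the rank sequence gives block sizes [2].

For λ = -1: algebraic multiplicity 1 gives one 1×1 block.

Assembling the blocks gives the Jordan form J above.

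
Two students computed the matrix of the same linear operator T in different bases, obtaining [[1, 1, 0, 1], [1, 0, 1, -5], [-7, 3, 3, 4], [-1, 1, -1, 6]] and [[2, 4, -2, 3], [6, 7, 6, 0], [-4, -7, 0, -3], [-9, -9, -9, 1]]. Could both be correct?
Both have characteristic polynomial (x - 4)^2(x - 1)^2, but the minimal polynomial of A is (x - 4)^2(x - 1)^2 while the minimal polynomial of B is (x - 4)^2(x - 1). The minimal polynomial is a similarity invariant, so A and B are not similar.

No.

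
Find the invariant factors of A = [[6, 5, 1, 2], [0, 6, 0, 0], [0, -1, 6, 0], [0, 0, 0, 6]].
The Jordan structure of A has elementary divisors (x - 6)^3, (x - 6). Arranging the block sizes at each eigenvalue in decreasing order and taking row products gives the invariant factors.

Invariant factors (smallest first, each dividing the next): x - 6, (x - 6)^3.

Check: the last factor (x - 6)^3 is the minimal polynomial, and the product (x - 6)^4 is the characteristic polynomial.

x - 6, (x - 6)^3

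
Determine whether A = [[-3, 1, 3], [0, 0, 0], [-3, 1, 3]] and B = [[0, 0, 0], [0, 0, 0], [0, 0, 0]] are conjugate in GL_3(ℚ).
Both have characteristic polynomial x^3, but the minimal polynomial of A is x^2 while the minimal polynomial of B is x. The minimal polynomial is a similarity invariant, so A and B are not similar.

No.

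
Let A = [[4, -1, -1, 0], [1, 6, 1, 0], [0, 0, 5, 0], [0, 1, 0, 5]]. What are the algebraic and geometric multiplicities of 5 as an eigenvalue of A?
The characteristic polynomial is (x - 5)^4, so the factor x - 5 appears with exponent 4: the algebraic multiplicity is 4.

rank(A - 5I) = 2, so the eigenspace has dimension 4 - 2 = 2: the geometric multiplicity is 2.

Since 2 < 4, A is not diagonalizable.

algebraic multiplicity 4, geometric multiplicity 2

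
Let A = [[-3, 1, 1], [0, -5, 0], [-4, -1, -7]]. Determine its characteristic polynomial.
xI - A = [[x + 3, -1, -1], [0, x + 5, 0], [4, 1, x + 7]].

Expanding det(xI - A) along the first row:
det(xI - A) = + (x + 3)·det([[x + 5, 0], [1, x + 7]]) - (-1)·det([[0, 0], [4, x + 7]]) + (-1)·det([[0, x + 5], [4, 1]]).

Evaluating gives χ_A(x) = x^3 + 15x^2 + 75x + 125 = (x + 5)^3.

χ_A(x) = (x + 5)^3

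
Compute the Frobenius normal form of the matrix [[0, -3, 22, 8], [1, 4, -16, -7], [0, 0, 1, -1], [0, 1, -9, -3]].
R = [[0, 0, 0, 6], [1, 0, 0, -23], [0, 1, 0, 10], [0, 0, 1, 2]]

The invariant factors of A (the non-unit diagonal entries of the Smith normal form of xI - A over ℚ[x]) are (x - 3)(x - 2)(x^2 + 3x - 1), each dividing the next. The characteristic polynomial is their product, (x - 3)(x - 2)(x^2 + 3x - 1).

The rational canonical form is the block-diagonal matrix of companion matrices C(f_i):
R = [[0, 0, 0, 6], [1, 0, 0, -23], [0, 1, 0, 10], [0, 0, 1, 2]].

Note the characteristic polynomial does not split into linear factors over ℚ, so A has no Jordan form over ℚ; the rational canonical form exists over any field.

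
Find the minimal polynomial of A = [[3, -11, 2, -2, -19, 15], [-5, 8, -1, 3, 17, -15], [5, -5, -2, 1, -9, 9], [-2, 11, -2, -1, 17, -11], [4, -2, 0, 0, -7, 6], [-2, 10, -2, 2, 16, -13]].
m_A(x) = (x - 1)(x + 1)(x + 3)^3

The characteristic polynomial factors as (x - 1)(x + 1)(x + 3)^4. The minimal polynomial is ∏(x - λ)^{k_λ} where k_λ is the size of the largest Jordan block at λ.

For λ = -3: rank(A + 3I) = 4, and the largest Jordan block has size 3 (the smallest k with rank((A + 3I)^k) = rank((A + 3I)^(k+1))).
For λ = -1: rank(A + I) = 5, and the largest Jordan block has size 1 (the smallest k with rank((A + I)^k) = rank((A + I)^(k+1))).
For λ = 1: rank(A - I) = 5, and the largest Jordan block has size 1 (the smallest k with rank((A - I)^k) = rank((A - I)^(k+1))).

So m_A(x) = (x - 1)(x + 1)(x + 3)^3.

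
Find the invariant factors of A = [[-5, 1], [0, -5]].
(x + 5)^2

The Jordan structure of A has elementary divisors (x + 5)^2. Arranging the block sizes at each eigenvalue in decreasing order and taking row products gives the invariant factors.

Invariant factors (smallest first, each dividing the next): (x + 5)^2.

Check: the last factor (x + 5)^2 is the minimal polynomial, and the product (x + 5)^2 is the characteristic polynomial.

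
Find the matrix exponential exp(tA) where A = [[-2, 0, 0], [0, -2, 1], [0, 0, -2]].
A has Jordan form J = [[-2, 1, 0], [0, -2, 0], [0, 0, -2]] with A = PJP^{-1}, so e^{tA} = P e^{tJ} P^{-1}.

For a Jordan block J_k(λ), e^{tJ_k(λ)} = e^{λt} · (I + tN + t^2 N^2/2! + ... + t^{k-1} N^{k-1}/(k-1)!) where N is the nilpotent superdiagonal part.

Assembling the blocks and conjugating back gives the entries of e^{tA} as shown above.

e^{tA} = [[e^{-2*t}, 0, 0], [0, e^{-2*t}, t*e^{-2*t}], [0, 0, e^{-2*t}]]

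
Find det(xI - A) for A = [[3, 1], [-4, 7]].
χ_A(x) = (x - 5)^2

xI - A = [[x - 3, -1], [4, x - 7]].

Expanding det(xI - A) along the first row:
det(xI - A) = + (x - 3)·det([[x - 7]]) - (-1)·det([[4]]).

Evaluating gives χ_A(x) = x^2 - 10x + 25 = (x - 5)^2.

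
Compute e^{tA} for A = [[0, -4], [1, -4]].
e^{tA} = [[(2*t + 1)*e^{-2*t}, -4*t*e^{-2*t}], [t*e^{-2*t}, (1 - 2*t)*e^{-2*t}]]

A has Jordan form J = [[-2, 1], [0, -2]] with A = PJP^{-1}, so e^{tA} = P e^{tJ} P^{-1}.

For a Jordan block J_k(λ), e^{tJ_k(λ)} = e^{λt} · (I + tN + t^2 N^2/2! + ... + t^{k-1} N^{k-1}/(k-1)!) where N is the nilpotent superdiagonal part.

Assembling the blocks and conjugating back gives the entries of e^{tA} as shown above.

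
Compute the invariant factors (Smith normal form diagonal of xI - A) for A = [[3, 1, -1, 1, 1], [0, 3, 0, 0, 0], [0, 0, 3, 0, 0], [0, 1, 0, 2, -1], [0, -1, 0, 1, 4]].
The Jordan structure of A has elementary divisors (x - 3)^2, (x - 3)^2, (x - 3). Arranging the block sizes at each eigenvalue in decreasing order and taking row products gives the invariant factors.

Invariant factors (smallest first, each dividing the next): x - 3, (x - 3)^2, (x - 3)^2.

Check: the last factor (x - 3)^2 is the minimal polynomial, and the product (x - 3)^5 is the characteristic polynomial.

x - 3, (x - 3)^2, (x - 3)^2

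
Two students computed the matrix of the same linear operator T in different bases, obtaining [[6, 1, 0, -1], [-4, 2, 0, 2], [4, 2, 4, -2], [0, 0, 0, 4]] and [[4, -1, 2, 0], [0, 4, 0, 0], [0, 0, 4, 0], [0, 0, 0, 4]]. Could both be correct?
Two matrices over a field are similar if and only if they have the same invariant factors.

Both A and B have characteristic polynomial (x - 4)^4 and minimal polynomial (x - 4)^2. Computing further, both have invariant factors x - 4, x - 4, (x - 4)^2. Hence A and B are similar.

Yes.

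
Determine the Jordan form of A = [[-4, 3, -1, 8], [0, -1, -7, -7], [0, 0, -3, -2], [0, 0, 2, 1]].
The characteristic polynomial is det(xI - A) = (x + 1)^3(x + 4), so the eigenvalues are -4 (algebraic multiplicity 1), -1 (algebraic multiplicity 3).

For λ = -4: algebraic multiplicity 1 gives one 1×1 block.

For λ = -1: rank(A + I) = 2, rank((A + I)^2) = 1. The eigenspace has dimension 4 - 2 = 2, so there are 2 Jordan blocks; the rank sequence gives block sizes [2, 1].

Assembling the blocks gives the Jordan form J above.

J = [[-4, 0, 0, 0], [0, -1, 1, 0], [0, 0, -1, 0], [0, 0, 0, -1]]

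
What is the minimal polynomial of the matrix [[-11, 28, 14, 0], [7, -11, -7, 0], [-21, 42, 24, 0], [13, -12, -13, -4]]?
m_A(x) = (x - 3)(x + 4)^2

The characteristic polynomial factors as (x - 3)^2(x + 4)^2. The minimal polynomial is ∏(x - λ)^{k_λ} where k_λ is the size of the largest Jordan block at λ.

For λ = -4: rank(A + 4I) = 3, and the largest Jordan block has size 2 (the smallest k with rank((A + 4I)^k) = rank((A + 4I)^(k+1))).
For λ = 3: rank(A - 3I) = 2, and the largest Jordan block has size 1 (the smallest k with rank((A - 3I)^k) = rank((A - 3I)^(k+1))).

So m_A(x) = (x - 3)(x + 4)^2.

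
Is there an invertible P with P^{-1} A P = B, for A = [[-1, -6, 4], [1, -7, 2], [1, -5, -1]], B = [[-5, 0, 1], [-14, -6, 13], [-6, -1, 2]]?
Two matrices over a field are similar if and only if they have the same invariant factors.

Both A and B have characteristic polynomial (x + 3)^3 and minimal polynomial (x + 3)^3. Computing further, both have invariant factors (x + 3)^3. Hence A and B are similar.

Yes.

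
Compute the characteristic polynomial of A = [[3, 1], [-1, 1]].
xI - A = [[x - 3, -1], [1, x - 1]].

Expanding det(xI - A) along the first row:
det(xI - A) = + (x - 3)·det([[x - 1]]) - (-1)·det([[1]]).

Evaluating gives χ_A(x) = x^2 - 4x + 4 = (x - 2)^2.

χ_A(x) = (x - 2)^2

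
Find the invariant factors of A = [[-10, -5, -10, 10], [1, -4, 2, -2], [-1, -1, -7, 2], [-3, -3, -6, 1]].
x + 5, x + 5, (x + 5)^2

The Jordan structure of A has elementary divisors (x + 5)^2, (x + 5), (x + 5). Arranging the block sizes at each eigenvalue in decreasing order and taking row products gives the invariant factors.

Invariant factors (smallest first, each dividing the next): x + 5, x + 5, (x + 5)^2.

Check: the last factor (x + 5)^2 is the minimal polynomial, and the product (x + 5)^4 is the characteristic polynomial.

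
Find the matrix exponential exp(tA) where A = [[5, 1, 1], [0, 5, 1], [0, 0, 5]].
e^{tA} = [[e^{5*t}, t*e^{5*t}, t*(t + 2)*e^{5*t}/2], [0, e^{5*t}, t*e^{5*t}], [0, 0, e^{5*t}]]

A has Jordan form J = [[5, 1, 0], [0, 5, 1], [0, 0, 5]] with A = PJP^{-1}, so e^{tA} = P e^{tJ} P^{-1}.

For a Jordan block J_k(λ), e^{tJ_k(λ)} = e^{λt} · (I + tN + t^2 N^2/2! + ... + t^{k-1} N^{k-1}/(k-1)!) where N is the nilpotent superdiagonal part.

Assembling the blocks and conjugating back gives the entries of e^{tA} as shown above.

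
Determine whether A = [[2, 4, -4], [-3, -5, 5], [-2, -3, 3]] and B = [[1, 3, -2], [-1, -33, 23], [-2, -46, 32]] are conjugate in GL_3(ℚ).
Yes.

Two matrices over a field are similar if and only if they have the same invariant factors.

Both A and B have characteristic polynomial x^3 and minimal polynomial x^3. Computing further, both have invariant factors x^3. Hence A and B are similar.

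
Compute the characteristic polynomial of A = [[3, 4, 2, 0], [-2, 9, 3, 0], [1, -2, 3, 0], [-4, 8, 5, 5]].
xI - A = [[x - 3, -4, -2, 0], [2, x - 9, -3, 0], [-1, 2, x - 3, 0], [4, -8, -5, x - 5]].

Expanding det(xI - A) along the first row:
det(xI - A) = + (x - 3)·det([[x - 9, -3, 0], [2, x - 3, 0], [-8, -5, x - 5]]) - (-4)·det([[2, -3, 0], [-1, x - 3, 0], [4, -5, x - 5]]) + (-2)·det([[2, x - 9, 0], [-1, 2, 0], [4, -8, x - 5]]) - (0)·det([[2, x - 9, -3], [-1, 2, x - 3], [4, -8, -5]]).

Evaluating gives χ_A(x) = x^4 - 20x^3 + 150x^2 - 500x + 625 = (x - 5)^4.

χ_A(x) = (x - 5)^4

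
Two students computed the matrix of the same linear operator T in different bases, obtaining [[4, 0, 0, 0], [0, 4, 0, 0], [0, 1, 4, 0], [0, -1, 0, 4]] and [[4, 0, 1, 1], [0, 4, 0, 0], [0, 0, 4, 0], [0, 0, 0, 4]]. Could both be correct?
Two matrices over a field are similar if and only if they have the same invariant factors.

Both A and B have characteristic polynomial (x - 4)^4 and minimal polynomial (x - 4)^2. Computing further, both have invariant factors x - 4, x - 4, (x - 4)^2. Hence A and B are similar.

Yes.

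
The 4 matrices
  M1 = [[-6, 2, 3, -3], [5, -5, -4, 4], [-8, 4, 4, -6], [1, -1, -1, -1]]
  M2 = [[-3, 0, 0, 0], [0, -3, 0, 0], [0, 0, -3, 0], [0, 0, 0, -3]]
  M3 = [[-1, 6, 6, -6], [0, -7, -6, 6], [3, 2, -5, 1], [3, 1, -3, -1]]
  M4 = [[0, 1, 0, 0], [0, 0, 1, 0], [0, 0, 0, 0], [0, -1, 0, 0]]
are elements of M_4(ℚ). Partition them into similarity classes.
4 classes: {M1}, {M2}, {M3}, {M4}

Characteristic polynomials: χ_{M1} = (x + 2)^4, χ_{M2} = (x + 3)^4, χ_{M3} = (x + 1)(x + 4)^2(x + 5), χ_{M4} = x^4.

{M1}: invariant factors x + 2, (x + 2)^3.

{M2}: invariant factors x + 3, x + 3, x + 3, x + 3.

{M3}: invariant factors (x + 1)(x + 4)^2(x + 5).

{M4}: invariant factors x, x^3.

Matrices are similar if and only if their invariant-factor lists agree; the partition into similarity classes is {M1}, {M2}, {M3}, {M4}.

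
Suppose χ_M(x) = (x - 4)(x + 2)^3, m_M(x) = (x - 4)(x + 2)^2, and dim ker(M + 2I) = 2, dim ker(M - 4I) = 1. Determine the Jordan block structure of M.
Jordan blocks: (-2, 2), (-2, 1), (4, 1)

λ = -2: algebraic multiplicity 3 (exponent in χ_M), largest block size 2 (exponent in m_M), 2 blocks (geometric multiplicity). These force block sizes [2, 1].
λ = 4: algebraic multiplicity 1 (exponent in χ_M), largest block size 1 (exponent in m_M), 1 block (geometric multiplicity). This forces block sizes [1].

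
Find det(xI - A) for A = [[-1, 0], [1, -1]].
xI - A = [[x + 1, 0], [-1, x + 1]].

Expanding det(xI - A) along the first row:
det(xI - A) = + (x + 1)·det([[x + 1]]) - (0)·det([[-1]]).

Evaluating gives χ_A(x) = x^2 + 2x + 1 = (x + 1)^2.

χ_A(x) = (x + 1)^2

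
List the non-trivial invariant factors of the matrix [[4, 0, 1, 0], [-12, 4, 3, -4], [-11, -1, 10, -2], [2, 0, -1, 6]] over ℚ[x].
The Jordan structure of A has elementary divisors (x - 6)^3, (x - 6). Arranging the block sizes at each eigenvalue in decreasing order and taking row products gives the invariant factors.

Invariant factors (smallest first, each dividing the next): x - 6, (x - 6)^3.

Check: the last factor (x - 6)^3 is the minimal polynomial, and the product (x - 6)^4 is the characteristic polynomial.

x - 6, (x - 6)^3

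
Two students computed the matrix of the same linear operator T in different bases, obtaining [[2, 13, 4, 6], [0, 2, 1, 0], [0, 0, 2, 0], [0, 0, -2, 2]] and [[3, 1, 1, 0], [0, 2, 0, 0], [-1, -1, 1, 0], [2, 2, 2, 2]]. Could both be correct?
No.

Both have characteristic polynomial (x - 2)^4, but the minimal polynomial of A is (x - 2)^3 while the minimal polynomial of B is (x - 2)^2. The minimal polynomial is a similarity invariant, so A and B are not similar.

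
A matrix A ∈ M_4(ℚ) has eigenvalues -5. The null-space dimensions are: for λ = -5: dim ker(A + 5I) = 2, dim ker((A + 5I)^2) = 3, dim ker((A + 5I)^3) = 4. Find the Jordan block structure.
Jordan blocks: (-5, 3), (-5, 1)

λ = -5: successive nullity increments [2, 1, 1] count blocks of size ≥ k; block sizes are [3, 1].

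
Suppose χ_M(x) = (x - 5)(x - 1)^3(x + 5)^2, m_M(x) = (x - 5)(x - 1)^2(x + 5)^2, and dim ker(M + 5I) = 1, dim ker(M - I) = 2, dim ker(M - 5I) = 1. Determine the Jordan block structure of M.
Jordan blocks: (-5, 2), (1, 2), (1, 1), (5, 1)

λ = -5: algebraic multiplicity 2 (exponent in χ_M), largest block size 2 (exponent in m_M), 1 block (geometric multiplicity). This forces block sizes [2].
λ = 1: algebraic multiplicity 3 (exponent in χ_M), largest block size 2 (exponent in m_M), 2 blocks (geometric multiplicity). These force block sizes [2, 1].
λ = 5: algebraic multiplicity 1 (exponent in χ_M), largest block size 1 (exponent in m_M), 1 block (geometric multiplicity). This forces block sizes [1].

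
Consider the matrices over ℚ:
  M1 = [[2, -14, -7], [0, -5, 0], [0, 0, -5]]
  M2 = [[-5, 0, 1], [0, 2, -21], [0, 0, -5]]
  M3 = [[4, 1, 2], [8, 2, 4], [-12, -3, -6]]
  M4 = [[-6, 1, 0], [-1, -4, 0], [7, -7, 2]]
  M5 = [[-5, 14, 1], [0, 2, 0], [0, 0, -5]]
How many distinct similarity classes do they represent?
3 classes: {M1}, {M2, M4, M5}, {M3}

Characteristic polynomials: χ_{M1} = (x - 2)(x + 5)^2, χ_{M2} = (x - 2)(x + 5)^2, χ_{M3} = x^3, χ_{M4} = (x - 2)(x + 5)^2, χ_{M5} = (x - 2)(x + 5)^2.

{M1}: invariant factors x + 5, (x - 2)(x + 5).

{M2, M4, M5}: invariant factors (x - 2)(x + 5)^2.

{M3}: invariant factors x, x^2.

Matrices are similar if and only if their invariant-factor lists agree; the partition into similarity classes is {M1}, {M2, M4, M5}, {M3}.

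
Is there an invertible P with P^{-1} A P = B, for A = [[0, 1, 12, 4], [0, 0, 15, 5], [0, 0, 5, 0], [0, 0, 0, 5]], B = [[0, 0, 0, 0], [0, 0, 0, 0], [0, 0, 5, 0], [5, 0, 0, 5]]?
Both have characteristic polynomial x^2(x - 5)^2, but the minimal polynomial of A is x^2(x - 5) while the minimal polynomial of B is x(x - 5). The minimal polynomial is a similarity invariant, so A and B are not similar.

No.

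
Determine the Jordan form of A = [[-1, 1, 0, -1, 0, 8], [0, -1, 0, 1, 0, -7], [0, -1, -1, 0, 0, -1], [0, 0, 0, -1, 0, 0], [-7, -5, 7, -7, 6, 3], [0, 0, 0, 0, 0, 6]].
The characteristic polynomial is det(xI - A) = (x - 6)^2(x + 1)^4, so the eigenvalues are -1 (algebraic multiplicity 4), 6 (algebraic multiplicity 2).

For λ = -1: rank(A + I) = 4, rank((A + I)^2) = 3, rank((A + I)^3) = 2. The eigenspace has dimension 6 - 4 = 2, so there are 2 Jordan blocks; the rank sequence gives block sizes [3, 1].

For λ = 6: rank(A - 6I) = 5, rank((A - 6I)^2) = 4. The eigenspace has dimension 6 - 5 = 1, so there is 1 Jordan block; the rank sequence gives block sizes [2].

Assembling the blocks gives the Jordan form J above.

J = [[-1, 1, 0, 0, 0, 0], [0, -1, 1, 0, 0, 0], [0, 0, -1, 0, 0, 0], [0, 0, 0, -1, 0, 0], [0, 0, 0, 0, 6, 1], [0, 0, 0, 0, 0, 6]]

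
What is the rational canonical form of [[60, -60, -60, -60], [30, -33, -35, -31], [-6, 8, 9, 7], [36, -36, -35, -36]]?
R = [[0, 0, 0, -60], [1, 0, 0, -17], [0, 1, 0, 24], [0, 0, 1, 0]]

The invariant factors of A (the non-unit diagonal entries of the Smith normal form of xI - A over ℚ[x]) are (x - 4)(x + 5)(x^2 - x - 3), each dividing the next. The characteristic polynomial is their product, (x - 4)(x + 5)(x^2 - x - 3).

The rational canonical form is the block-diagonal matrix of companion matrices C(f_i):
R = [[0, 0, 0, -60], [1, 0, 0, -17], [0, 1, 0, 24], [0, 0, 1, 0]].

Note the characteristic polynomial does not split into linear factors over ℚ, so A has no Jordan form over ℚ; the rational canonical form exists over any field.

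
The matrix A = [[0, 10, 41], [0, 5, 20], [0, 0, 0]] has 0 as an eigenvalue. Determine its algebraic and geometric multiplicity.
algebraic multiplicity 2, geometric multiplicity 1

The characteristic polynomial is x^2(x - 5), so the factor x appears with exponent 2: the algebraic multiplicity is 2.

rank(A) = 2, so the eigenspace has dimension 3 - 2 = 1: the geometric multiplicity is 1.

Since 1 < 2, A is not diagonalizable.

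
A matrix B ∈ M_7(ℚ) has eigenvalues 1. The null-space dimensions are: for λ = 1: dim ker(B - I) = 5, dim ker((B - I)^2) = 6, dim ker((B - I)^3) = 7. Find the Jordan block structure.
Jordan blocks: (1, 3), (1, 1), (1, 1), (1, 1), (1, 1)

λ = 1: successive nullity increments [5, 1, 1] count blocks of size ≥ k; block sizes are [3, 1, 1, 1, 1].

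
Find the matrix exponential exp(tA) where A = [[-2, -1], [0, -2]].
e^{tA} = [[e^{-2*t}, -t*e^{-2*t}], [0, e^{-2*t}]]

A has Jordan form J = [[-2, 1], [0, -2]] with A = PJP^{-1}, so e^{tA} = P e^{tJ} P^{-1}.

For a Jordan block J_k(λ), e^{tJ_k(λ)} = e^{λt} · (I + tN + t^2 N^2/2! + ... + t^{k-1} N^{k-1}/(k-1)!) where N is the nilpotent superdiagonal part.

Assembling the blocks and conjugating back gives the entries of e^{tA} as shown above.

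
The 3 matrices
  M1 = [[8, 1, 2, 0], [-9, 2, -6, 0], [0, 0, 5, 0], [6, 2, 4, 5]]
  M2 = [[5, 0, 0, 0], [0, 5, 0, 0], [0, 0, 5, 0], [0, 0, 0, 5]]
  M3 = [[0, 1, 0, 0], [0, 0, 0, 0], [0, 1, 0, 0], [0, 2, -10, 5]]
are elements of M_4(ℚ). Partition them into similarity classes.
Characteristic polynomials: χ_{M1} = (x - 5)^4, χ_{M2} = (x - 5)^4, χ_{M3} = x^3(x - 5).

{M1}: invariant factors x - 5, x - 5, (x - 5)^2.

{M2}: invariant factors x - 5, x - 5, x - 5, x - 5.

{M3}: invariant factors x, x^2(x - 5).

Matrices are similar if and only if their invariant-factor lists agree; the partition into similarity classes is {M1}, {M2}, {M3}.

3 classes: {M1}, {M2}, {M3}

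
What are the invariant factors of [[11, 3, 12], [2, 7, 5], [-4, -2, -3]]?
(x - 5)^3

The Jordan structure of A has elementary divisors (x - 5)^3. Arranging the block sizes at each eigenvalue in decreasing order and taking row products gives the invariant factors.

Invariant factors (smallest first, each dividing the next): (x - 5)^3.

Check: the last factor (x - 5)^3 is the minimal polynomial, and the product (x - 5)^3 is the characteristic polynomial.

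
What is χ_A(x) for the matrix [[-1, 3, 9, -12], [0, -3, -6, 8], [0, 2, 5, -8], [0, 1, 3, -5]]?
χ_A(x) = (x + 1)^4

xI - A = [[x + 1, -3, -9, 12], [0, x + 3, 6, -8], [0, -2, x - 5, 8], [0, -1, -3, x + 5]].

Expanding det(xI - A) along the first row:
det(xI - A) = + (x + 1)·det([[x + 3, 6, -8], [-2, x - 5, 8], [-1, -3, x + 5]]) - (-3)·det([[0, 6, -8], [0, x - 5, 8], [0, -3, x + 5]]) + (-9)·det([[0, x + 3, -8], [0, -2, 8], [0, -1, x + 5]]) - (12)·det([[0, x + 3, 6], [0, -2, x - 5], [0, -1, -3]]).

Evaluating gives χ_A(x) = x^4 + 4x^3 + 6x^2 + 4x + 1 = (x + 1)^4.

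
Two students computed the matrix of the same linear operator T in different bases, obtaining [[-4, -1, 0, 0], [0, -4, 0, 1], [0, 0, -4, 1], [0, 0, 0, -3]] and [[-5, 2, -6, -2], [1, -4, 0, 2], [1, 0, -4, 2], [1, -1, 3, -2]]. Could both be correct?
Yes.

Two matrices over a field are similar if and only if they have the same invariant factors.

Both A and B have characteristic polynomial (x + 3)(x + 4)^3 and minimal polynomial (x + 3)(x + 4)^2. Computing further, both have invariant factors x + 4, (x + 3)(x + 4)^2. Hence A and B are similar.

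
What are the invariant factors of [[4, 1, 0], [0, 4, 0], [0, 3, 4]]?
The Jordan structure of A has elementary divisors (x - 4)^2, (x - 4). Arranging the block sizes at each eigenvalue in decreasing order and taking row products gives the invariant factors.

Invariant factors (smallest first, each dividing the next): x - 4, (x - 4)^2.

Check: the last factor (x - 4)^2 is the minimal polynomial, and the product (x - 4)^3 is the characteristic polynomial.

x - 4, (x - 4)^2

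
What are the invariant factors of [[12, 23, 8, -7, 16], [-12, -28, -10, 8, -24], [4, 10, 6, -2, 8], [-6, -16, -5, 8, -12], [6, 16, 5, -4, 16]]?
The Jordan structure of A has elementary divisors (x - 2)^3, (x - 4), (x - 4). Arranging the block sizes at each eigenvalue in decreasing order and taking row products gives the invariant factors.

Invariant factors (smallest first, each dividing the next): x - 4, (x - 4)(x - 2)^3.

Check: the last factor (x - 4)(x - 2)^3 is the minimal polynomial, and the product (x - 4)^2(x - 2)^3 is the characteristic polynomial.

x - 4, (x - 4)(x - 2)^3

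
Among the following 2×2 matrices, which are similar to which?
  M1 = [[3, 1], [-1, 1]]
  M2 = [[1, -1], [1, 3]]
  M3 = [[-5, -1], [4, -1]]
Characteristic polynomials: χ_{M1} = (x - 2)^2, χ_{M2} = (x - 2)^2, χ_{M3} = (x + 3)^2.

{M1, M2}: invariant factors (x - 2)^2.

{M3}: invariant factors (x + 3)^2.

Matrices are similar if and only if their invariant-factor lists agree; the partition into similarity classes is {M1, M2}, {M3}.

2 classes: {M1, M2}, {M3}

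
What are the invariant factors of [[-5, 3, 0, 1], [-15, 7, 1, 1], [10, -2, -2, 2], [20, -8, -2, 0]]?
x, x^3

The Jordan structure of A has elementary divisors x^3, x. Arranging the block sizes at each eigenvalue in decreasing order and taking row products gives the invariant factors.

Invariant factors (smallest first, each dividing the next): x, x^3.

Check: the last factor x^3 is the minimal polynomial, and the product x^4 is the characteristic polynomial.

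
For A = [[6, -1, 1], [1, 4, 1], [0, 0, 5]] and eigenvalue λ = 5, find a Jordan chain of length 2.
We seek v_1 ∈ ker((A - 5I)^2) \ ker(A - 5I), then set v_{i+1} = (A - 5I) v_i.

One such chain is v_1 = [[0, 0, 1]]^T, v_2 = [[1, 1, 0]]^T. Check: (A - 5I) v_2 = [[0, 0, 0]]^T = 0.

v_1 = [[0, 0, 1]]^T, v_2 = [[1, 1, 0]]^T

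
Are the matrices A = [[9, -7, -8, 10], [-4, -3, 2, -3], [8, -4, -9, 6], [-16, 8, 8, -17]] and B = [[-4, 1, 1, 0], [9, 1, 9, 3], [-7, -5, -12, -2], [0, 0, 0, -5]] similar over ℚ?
Yes.

Two matrices over a field are similar if and only if they have the same invariant factors.

Both A and B have characteristic polynomial (x + 5)^4 and minimal polynomial (x + 5)^3. Computing further, both have invariant factors x + 5, (x + 5)^3. Hence A and B are similar.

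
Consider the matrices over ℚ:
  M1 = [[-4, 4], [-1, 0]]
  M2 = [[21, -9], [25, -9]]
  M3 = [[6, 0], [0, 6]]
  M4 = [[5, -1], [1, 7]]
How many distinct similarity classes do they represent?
Characteristic polynomials: χ_{M1} = (x + 2)^2, χ_{M2} = (x - 6)^2, χ_{M3} = (x - 6)^2, χ_{M4} = (x - 6)^2.

{M1}: invariant factors (x + 2)^2.

{M2, M4}: invariant factors (x - 6)^2.

{M3}: invariant factors x - 6, x - 6.

Matrices are similar if and only if their invariant-factor lists agree; the partition into similarity classes is {M1}, {M2, M4}, {M3}.

3 classes: {M1}, {M2, M4}, {M3}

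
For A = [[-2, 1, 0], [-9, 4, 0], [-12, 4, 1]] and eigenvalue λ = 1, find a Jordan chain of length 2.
We seek v_1 ∈ ker((A - I)^2) \ ker(A - I), then set v_{i+1} = (A - I) v_i.

One such chain is v_1 = [[0, 1, 1]]^T, v_2 = [[1, 3, 4]]^T. Check: (A - I) v_2 = [[0, 0, 0]]^T = 0.

v_1 = [[0, 1, 1]]^T, v_2 = [[1, 3, 4]]^T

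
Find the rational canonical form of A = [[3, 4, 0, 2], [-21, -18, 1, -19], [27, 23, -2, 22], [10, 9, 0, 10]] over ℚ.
R = [[0, 0, 0, -8], [1, 0, 0, -20], [0, 1, 0, -18], [0, 0, 1, -7]]

The invariant factors of A (the non-unit diagonal entries of the Smith normal form of xI - A over ℚ[x]) are (x + 1)(x + 2)^3, each dividing the next. The characteristic polynomial is their product, (x + 1)(x + 2)^3.

The rational canonical form is the block-diagonal matrix of companion matrices C(f_i):
R = [[0, 0, 0, -8], [1, 0, 0, -20], [0, 1, 0, -18], [0, 0, 1, -7]].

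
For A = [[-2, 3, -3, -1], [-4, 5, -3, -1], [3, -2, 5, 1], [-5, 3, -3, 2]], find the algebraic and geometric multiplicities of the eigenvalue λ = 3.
The characteristic polynomial is (x - 3)^2(x - 2)^2, so the factor x - 3 appears with exponent 2: the algebraic multiplicity is 2.

rank(A - 3I) = 3, so the eigenspace has dimension 4 - 3 = 1: the geometric multiplicity is 1.

Since 1 < 2, A is not diagonalizable.

algebraic multiplicity 2, geometric multiplicity 1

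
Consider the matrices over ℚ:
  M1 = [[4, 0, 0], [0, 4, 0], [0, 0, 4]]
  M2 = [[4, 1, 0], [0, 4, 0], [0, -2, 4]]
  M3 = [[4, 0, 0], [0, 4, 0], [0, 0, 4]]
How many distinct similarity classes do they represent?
Characteristic polynomials: χ_{M1} = (x - 4)^3, χ_{M2} = (x - 4)^3, χ_{M3} = (x - 4)^3.

{M1, M3}: invariant factors x - 4, x - 4, x - 4.

{M2}: invariant factors x - 4, (x - 4)^2.

Matrices are similar if and only if their invariant-factor lists agree; the partition into similarity classes is {M1, M3}, {M2}.

2 classes: {M1, M3}, {M2}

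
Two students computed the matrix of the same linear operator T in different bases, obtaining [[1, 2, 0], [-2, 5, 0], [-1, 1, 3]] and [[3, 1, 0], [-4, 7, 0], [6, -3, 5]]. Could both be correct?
No.

trace(A) = 9 but trace(B) = 15. The trace is a similarity invariant, so A and B are not similar.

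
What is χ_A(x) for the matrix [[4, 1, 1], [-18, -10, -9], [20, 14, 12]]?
χ_A(x) = (x - 2)^3

xI - A = [[x - 4, -1, -1], [18, x + 10, 9], [-20, -14, x - 12]].

Expanding det(xI - A) along the first row:
det(xI - A) = + (x - 4)·det([[x + 10, 9], [-14, x - 12]]) - (-1)·det([[18, 9], [-20, x - 12]]) + (-1)·det([[18, x + 10], [-20, -14]]).

Evaluating gives χ_A(x) = x^3 - 6x^2 + 12x - 8 = (x - 2)^3.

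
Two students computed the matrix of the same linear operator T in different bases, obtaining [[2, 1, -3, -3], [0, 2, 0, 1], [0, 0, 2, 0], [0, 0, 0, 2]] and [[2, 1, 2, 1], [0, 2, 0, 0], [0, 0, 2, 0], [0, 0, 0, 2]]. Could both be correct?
No.

Both have characteristic polynomial (x - 2)^4, but the minimal polynomial of A is (x - 2)^3 while the minimal polynomial of B is (x - 2)^2. The minimal polynomial is a similarity invariant, so A and B are not similar.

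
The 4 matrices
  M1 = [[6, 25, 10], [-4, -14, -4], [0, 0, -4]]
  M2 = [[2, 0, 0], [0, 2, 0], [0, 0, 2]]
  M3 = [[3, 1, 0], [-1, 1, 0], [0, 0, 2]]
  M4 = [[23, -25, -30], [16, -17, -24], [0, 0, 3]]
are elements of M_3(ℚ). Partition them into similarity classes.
4 classes: {M1}, {M2}, {M3}, {M4}

Characteristic polynomials: χ_{M1} = (x + 4)^3, χ_{M2} = (x - 2)^3, χ_{M3} = (x - 2)^3, χ_{M4} = (x - 3)^3.

{M1}: invariant factors x + 4, (x + 4)^2.

{M2}: invariant factors x - 2, x - 2, x - 2.

{M3}: invariant factors x - 2, (x - 2)^2.

{M4}: invariant factors x - 3, (x - 3)^2.

Matrices are similar if and only if their invariant-factor lists agree; the partition into similarity classes is {M1}, {M2}, {M3}, {M4}.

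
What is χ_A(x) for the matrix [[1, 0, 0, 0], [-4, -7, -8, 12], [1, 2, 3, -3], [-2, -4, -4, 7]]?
χ_A(x) = (x - 1)^4

xI - A = [[x - 1, 0, 0, 0], [4, x + 7, 8, -12], [-1, -2, x - 3, 3], [2, 4, 4, x - 7]].

Expanding det(xI - A) along the first row:
det(xI - A) = + (x - 1)·det([[x + 7, 8, -12], [-2, x - 3, 3], [4, 4, x - 7]]) - (0)·det([[4, 8, -12], [-1, x - 3, 3], [2, 4, x - 7]]) + (0)·det([[4, x + 7, -12], [-1, -2, 3], [2, 4, x - 7]]) - (0)·det([[4, x + 7, 8], [-1, -2, x - 3], [2, 4, 4]]).

Evaluating gives χ_A(x) = x^4 - 4x^3 + 6x^2 - 4x + 1 = (x - 1)^4.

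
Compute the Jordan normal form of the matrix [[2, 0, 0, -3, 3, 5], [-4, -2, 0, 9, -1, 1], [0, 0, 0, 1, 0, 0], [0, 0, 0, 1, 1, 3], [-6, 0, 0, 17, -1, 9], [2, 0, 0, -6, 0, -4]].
J = [[-2, 0, 0, 0, 0, 0], [0, -2, 0, 0, 0, 0], [0, 0, 0, 1, 0, 0], [0, 0, 0, 0, 1, 0], [0, 0, 0, 0, 0, 0], [0, 0, 0, 0, 0, 0]]

The characteristic polynomial is det(xI - A) = x^4(x + 2)^2, so the eigenvalues are -2 (algebraic multiplicity 2), 0 (algebraic multiplicity 4).

For λ = -2: rank(A + 2I) = 4. The eigenspace has dimension 6 - 4 = 2, so there are 2 Jordan blocks; the rank sequence gives block sizes [1, 1].

For λ = 0: rank(A) = 4, rank(A^2) = 3, rank(A^3) = 2. The eigenspace has dimension 6 - 4 = 2, so there are 2 Jordan blocks; the rank sequence gives block sizes [3, 1].

Assembling the blocks gives the Jordan form J above.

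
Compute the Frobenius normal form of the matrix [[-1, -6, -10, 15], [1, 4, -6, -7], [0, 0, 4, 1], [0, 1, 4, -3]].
The invariant factors of A (the non-unit diagonal entries of the Smith normal form of xI - A over ℚ[x]) are (x^2 - 2x - 4)^2, each dividing the next. The characteristic polynomial is their product, (x^2 - 2x - 4)^2.

The rational canonical form is the block-diagonal matrix of companion matrices C(f_i):
R = [[0, 0, 0, -16], [1, 0, 0, -16], [0, 1, 0, 4], [0, 0, 1, 4]].

Note the characteristic polynomial does not split into linear factors over ℚ, so A has no Jordan form over ℚ; the rational canonical form exists over any field.

R = [[0, 0, 0, -16], [1, 0, 0, -16], [0, 1, 0, 4], [0, 0, 1, 4]]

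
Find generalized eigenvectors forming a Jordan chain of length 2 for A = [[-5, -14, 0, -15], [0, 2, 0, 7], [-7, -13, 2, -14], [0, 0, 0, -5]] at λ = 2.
v_1 = [[-2, 1, -2, 0]]^T, v_2 = [[0, 0, 1, 0]]^T

We seek v_1 ∈ ker((A - 2I)^2) \ ker(A - 2I), then set v_{i+1} = (A - 2I) v_i.

One such chain is v_1 = [[-2, 1, -2, 0]]^T, v_2 = [[0, 0, 1, 0]]^T. Check: (A - 2I) v_2 = [[0, 0, 0, 0]]^T = 0.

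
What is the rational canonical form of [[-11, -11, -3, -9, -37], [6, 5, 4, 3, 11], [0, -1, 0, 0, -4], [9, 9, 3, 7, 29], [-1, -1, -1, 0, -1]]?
The invariant factors of A (the non-unit diagonal entries of the Smith normal form of xI - A over ℚ[x]) are (x - 2)(x - 1)(x + 1)^3, each dividing the next. The characteristic polynomial is their product, (x - 2)(x - 1)(x + 1)^3.

The rational canonical form is the block-diagonal matrix of companion matrices C(f_i):
R = [[0, 0, 0, 0, -2], [1, 0, 0, 0, -3], [0, 1, 0, 0, 2], [0, 0, 1, 0, 4], [0, 0, 0, 1, 0]].

R = [[0, 0, 0, 0, -2], [1, 0, 0, 0, -3], [0, 1, 0, 0, 2], [0, 0, 1, 0, 4], [0, 0, 0, 1, 0]]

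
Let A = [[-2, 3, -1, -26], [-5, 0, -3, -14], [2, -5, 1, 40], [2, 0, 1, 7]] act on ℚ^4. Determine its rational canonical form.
The invariant factors of A (the non-unit diagonal entries of the Smith normal form of xI - A over ℚ[x]) are (x^2 - 3x - 2)^2, each dividing the next. The characteristic polynomial is their product, (x^2 - 3x - 2)^2.

The rational canonical form is the block-diagonal matrix of companion matrices C(f_i):
R = [[0, 0, 0, -4], [1, 0, 0, -12], [0, 1, 0, -5], [0, 0, 1, 6]].

Note the characteristic polynomial does not split into linear factors over ℚ, so A has no Jordan form over ℚ; the rational canonical form exists over any field.

R = [[0, 0, 0, -4], [1, 0, 0, -12], [0, 1, 0, -5], [0, 0, 1, 6]]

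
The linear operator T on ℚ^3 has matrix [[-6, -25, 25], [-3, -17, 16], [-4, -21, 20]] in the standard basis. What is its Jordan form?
The characteristic polynomial is det(xI - A) = (x + 1)^3, so the eigenvalues are -1 (algebraic multiplicity 3).

For λ = -1: rank(A + I) = 2, rank((A + I)^2) = 1, rank((A + I)^3) = 0. The eigenspace has dimension 3 - 2 = 1, so there is 1 Jordan block; the rank sequence gives block sizes [3].

Assembling the blocks gives the Jordan form J above.

J = [[-1, 1, 0], [0, -1, 1], [0, 0, -1]]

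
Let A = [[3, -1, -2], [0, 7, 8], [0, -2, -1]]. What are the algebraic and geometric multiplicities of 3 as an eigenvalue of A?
The characteristic polynomial is (x - 3)^3, so the factor x - 3 appears with exponent 3: the algebraic multiplicity is 3.

rank(A - 3I) = 1, so the eigenspace has dimension 3 - 1 = 2: the geometric multiplicity is 2.

Since 2 < 3, A is not diagonalizable.

algebraic multiplicity 3, geometric multiplicity 2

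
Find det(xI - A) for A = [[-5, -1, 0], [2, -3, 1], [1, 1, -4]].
xI - A = [[x + 5, 1, 0], [-2, x + 3, -1], [-1, -1, x + 4]].

Expanding det(xI - A) along the first row:
det(xI - A) = + (x + 5)·det([[x + 3, -1], [-1, x + 4]]) - (1)·det([[-2, -1], [-1, x + 4]]) + (0)·det([[-2, x + 3], [-1, -1]]).

Evaluating gives χ_A(x) = x^3 + 12x^2 + 48x + 64 = (x + 4)^3.

χ_A(x) = (x + 4)^3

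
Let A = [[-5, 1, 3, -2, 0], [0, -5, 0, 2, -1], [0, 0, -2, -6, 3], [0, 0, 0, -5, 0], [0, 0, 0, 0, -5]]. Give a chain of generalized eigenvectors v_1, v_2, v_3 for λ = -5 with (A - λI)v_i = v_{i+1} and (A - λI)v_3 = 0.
We seek v_1 ∈ ker((A + 5I)^3) \ ker((A + 5I)^2), then set v_{i+1} = (A + 5I) v_i.

One such chain is v_1 = [[-1, -1, 1, 0, -1]]^T, v_2 = [[2, 1, 0, 0, 0]]^T, v_3 = [[1, 0, 0, 0, 0]]^T. Check: (A + 5I) v_3 = [[0, 0, 0, 0, 0]]^T = 0.

v_1 = [[-1, -1, 1, 0, -1]]^T, v_2 = [[2, 1, 0, 0, 0]]^T, v_3 = [[1, 0, 0, 0, 0]]^T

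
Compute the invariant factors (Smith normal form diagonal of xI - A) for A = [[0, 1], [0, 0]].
x^2

The Jordan structure of A has elementary divisors x^2. Arranging the block sizes at each eigenvalue in decreasing order and taking row products gives the invariant factors.

Invariant factors (smallest first, each dividing the next): x^2.

Check: the last factor x^2 is the minimal polynomial, and the product x^2 is the characteristic polynomial.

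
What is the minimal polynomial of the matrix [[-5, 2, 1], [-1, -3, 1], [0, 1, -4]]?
The characteristic polynomial factors as (x + 4)^3. The minimal polynomial is ∏(x - λ)^{k_λ} where k_λ is the size of the largest Jordan block at λ.

For λ = -4: rank(A + 4I) = 2, and the largest Jordan block has size 3 (the smallest k with rank((A + 4I)^k) = rank((A + 4I)^(k+1))).

So m_A(x) = (x + 4)^3.

m_A(x) = (x + 4)^3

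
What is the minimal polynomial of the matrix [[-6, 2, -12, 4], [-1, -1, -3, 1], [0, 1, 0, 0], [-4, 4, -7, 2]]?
The characteristic polynomial factors as (x + 1)^3(x + 2). The minimal polynomial is ∏(x - λ)^{k_λ} where k_λ is the size of the largest Jordan block at λ.

For λ = -2: rank(A + 2I) = 3, and the largest Jordan block has size 1 (the smallest k with rank((A + 2I)^k) = rank((A + 2I)^(k+1))).
For λ = -1: rank(A + I) = 3, and the largest Jordan block has size 3 (the smallest k with rank((A + I)^k) = rank((A + I)^(k+1))).

So m_A(x) = (x + 1)^3(x + 2).

m_A(x) = (x + 1)^3(x + 2)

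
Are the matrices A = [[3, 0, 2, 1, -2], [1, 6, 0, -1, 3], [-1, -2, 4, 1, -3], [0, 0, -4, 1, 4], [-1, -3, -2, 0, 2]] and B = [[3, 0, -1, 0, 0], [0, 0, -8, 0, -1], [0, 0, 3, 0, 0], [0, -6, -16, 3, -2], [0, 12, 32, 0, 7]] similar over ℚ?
Both have characteristic polynomial (x - 4)(x - 3)^4 and minimal polynomial (x - 4)(x - 3)^2. But rank(A - 3I) = 3 for A while rank(B - 3I) = 2 for B, so the number of Jordan blocks at λ = 3 differs. A and B are not similar.

No.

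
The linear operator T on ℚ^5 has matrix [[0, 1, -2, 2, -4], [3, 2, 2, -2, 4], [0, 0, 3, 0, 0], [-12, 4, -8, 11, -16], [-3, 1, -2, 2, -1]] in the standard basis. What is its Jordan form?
J = [[3, 1, 0, 0, 0], [0, 3, 0, 0, 0], [0, 0, 3, 0, 0], [0, 0, 0, 3, 0], [0, 0, 0, 0, 3]]

The characteristic polynomial is det(xI - A) = (x - 3)^5, so the eigenvalues are 3 (algebraic multiplicity 5).

For λ = 3: rank(A - 3I) = 1, rank((A - 3I)^2) = 0. The eigenspace has dimension 5 - 1 = 4, so there are 4 Jordan blocks; the rank sequence gives block sizes [2, 1, 1, 1].

Assembling the blocks gives the Jordan form J above.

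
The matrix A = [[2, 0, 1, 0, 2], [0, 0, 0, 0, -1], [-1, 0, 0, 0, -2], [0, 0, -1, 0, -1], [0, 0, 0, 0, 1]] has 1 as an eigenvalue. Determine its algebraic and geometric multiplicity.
algebraic multiplicity 3, geometric multiplicity 2

The characteristic polynomial is x^2(x - 1)^3, so the factor x - 1 appears with exponent 3: the algebraic multiplicity is 3.

rank(A - I) = 3, so the eigenspace has dimension 5 - 3 = 2: the geometric multiplicity is 2.

Since 2 < 3, A is not diagonalizable.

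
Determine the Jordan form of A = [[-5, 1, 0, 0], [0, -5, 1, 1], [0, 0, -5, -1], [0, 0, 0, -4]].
The characteristic polynomial is det(xI - A) = (x + 4)(x + 5)^3, so the eigenvalues are -5 (algebraic multiplicity 3), -4 (algebraic multiplicity 1).

For λ = -5: rank(A + 5I) = 3, rank((A + 5I)^2) = 2, rank((A + 5I)^3) = 1. The eigenspace has dimension 4 - 3 = 1, so there is 1 Jordan block; the rank sequence gives block sizes [3].

For λ = -4: algebraic multiplicity 1 gives one 1×1 block.

Assembling the blocks gives the Jordan form J above.

J = [[-5, 1, 0, 0], [0, -5, 1, 0], [0, 0, -5, 0], [0, 0, 0, -4]]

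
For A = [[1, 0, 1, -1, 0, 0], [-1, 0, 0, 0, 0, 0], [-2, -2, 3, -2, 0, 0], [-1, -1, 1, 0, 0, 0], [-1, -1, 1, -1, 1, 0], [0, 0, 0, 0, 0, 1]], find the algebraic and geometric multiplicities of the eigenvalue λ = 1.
algebraic multiplicity 6, geometric multiplicity 4

The characteristic polynomial is (x - 1)^6, so the factor x - 1 appears with exponent 6: the algebraic multiplicity is 6.

rank(A - I) = 2, so the eigenspace has dimension 6 - 2 = 4: the geometric multiplicity is 4.

Since 4 < 6, A is not diagonalizable.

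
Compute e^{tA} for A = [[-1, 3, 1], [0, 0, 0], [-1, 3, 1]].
A has Jordan form J = [[0, 1, 0], [0, 0, 0], [0, 0, 0]] with A = PJP^{-1}, so e^{tA} = P e^{tJ} P^{-1}.

For a Jordan block J_k(λ), e^{tJ_k(λ)} = e^{λt} · (I + tN + t^2 N^2/2! + ... + t^{k-1} N^{k-1}/(k-1)!) where N is the nilpotent superdiagonal part.

Assembling the blocks and conjugating back gives the entries of e^{tA} as shown above.

e^{tA} = [[1 - t, 3*t, t], [0, 1, 0], [-t, 3*t, t + 1]]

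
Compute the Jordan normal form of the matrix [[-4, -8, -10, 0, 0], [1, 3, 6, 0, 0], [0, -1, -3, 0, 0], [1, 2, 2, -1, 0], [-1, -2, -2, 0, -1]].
The characteristic polynomial is det(xI - A) = (x + 1)^4(x + 2), so the eigenvalues are -2 (algebraic multiplicity 1), -1 (algebraic multiplicity 4).

For λ = -2: algebraic multiplicity 1 gives one 1×1 block.

For λ = -1: rank(A + I) = 2, rank((A + I)^2) = 1. The eigenspace has dimension 5 - 2 = 3, so there are 3 Jordan blocks; the rank sequence gives block sizes [2, 1, 1].

Assembling the blocks gives the Jordan form J above.

J = [[-2, 0, 0, 0, 0], [0, -1, 1, 0, 0], [0, 0, -1, 0, 0], [0, 0, 0, -1, 0], [0, 0, 0, 0, -1]]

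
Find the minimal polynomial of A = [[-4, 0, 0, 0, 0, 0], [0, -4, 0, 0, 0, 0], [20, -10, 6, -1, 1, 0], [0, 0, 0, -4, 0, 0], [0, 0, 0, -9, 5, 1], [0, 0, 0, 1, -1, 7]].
The characteristic polynomial factors as (x - 6)^3(x + 4)^3. The minimal polynomial is ∏(x - λ)^{k_λ} where k_λ is the size of the largest Jordan block at λ.

For λ = -4: rank(A + 4I) = 3, and the largest Jordan block has size 1 (the smallest k with rank((A + 4I)^k) = rank((A + 4I)^(k+1))).
For λ = 6: rank(A - 6I) = 5, and the largest Jordan block has size 3 (the smallest k with rank((A - 6I)^k) = rank((A - 6I)^(k+1))).

So m_A(x) = (x - 6)^3(x + 4).

m_A(x) = (x - 6)^3(x + 4)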